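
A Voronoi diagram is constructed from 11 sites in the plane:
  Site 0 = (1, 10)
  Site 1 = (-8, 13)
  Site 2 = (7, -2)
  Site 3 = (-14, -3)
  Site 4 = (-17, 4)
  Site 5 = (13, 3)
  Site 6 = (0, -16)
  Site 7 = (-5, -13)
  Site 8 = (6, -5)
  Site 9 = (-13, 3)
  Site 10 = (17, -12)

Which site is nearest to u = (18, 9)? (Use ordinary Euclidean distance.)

Compare squared distances (the ordering matches that of the actual distances):
d²(u, Site 0) = 289 + 1 = 290
d²(u, Site 1) = 676 + 16 = 692
d²(u, Site 2) = 121 + 121 = 242
d²(u, Site 3) = 1024 + 144 = 1168
d²(u, Site 4) = 1225 + 25 = 1250
d²(u, Site 5) = 25 + 36 = 61
d²(u, Site 6) = 324 + 625 = 949
d²(u, Site 7) = 529 + 484 = 1013
d²(u, Site 8) = 144 + 196 = 340
d²(u, Site 9) = 961 + 36 = 997
d²(u, Site 10) = 1 + 441 = 442
Site 5 is nearest.

Site 5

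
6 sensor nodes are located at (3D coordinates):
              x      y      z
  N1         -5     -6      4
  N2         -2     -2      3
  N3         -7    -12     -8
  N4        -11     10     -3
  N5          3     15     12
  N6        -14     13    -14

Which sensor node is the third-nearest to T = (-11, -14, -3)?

N2

Since √ is increasing, it suffices to compare squared distances:
|TN1|² = (-11−(-5))² + (-14−(-6))² + (-3−4)² = 36 + 64 + 49 = 149
|TN2|² = (-11−(-2))² + (-14−(-2))² + (-3−3)² = 81 + 144 + 36 = 261
|TN3|² = (-11−(-7))² + (-14−(-12))² + (-3−(-8))² = 16 + 4 + 25 = 45
|TN4|² = (-11−(-11))² + (-14−10)² + (-3−(-3))² = 0 + 576 + 0 = 576
|TN5|² = (-11−3)² + (-14−15)² + (-3−12)² = 196 + 841 + 225 = 1262
|TN6|² = (-11−(-14))² + (-14−13)² + (-3−(-14))² = 9 + 729 + 121 = 859
Sorted ascending: N3, N1, N2, N4, … — the third-nearest is N2.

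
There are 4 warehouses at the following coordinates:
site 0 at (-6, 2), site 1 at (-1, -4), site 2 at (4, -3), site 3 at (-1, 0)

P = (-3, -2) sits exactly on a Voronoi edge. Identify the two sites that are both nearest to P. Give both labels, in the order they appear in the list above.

Squared distances from P to each site:
d²(P, site 0) = (-3−(-6))² + (-2−2)² = 9 + 16 = 25
d²(P, site 1) = (-3−(-1))² + (-2−(-4))² = 4 + 4 = 8
d²(P, site 2) = (-3−4)² + (-2−(-3))² = 49 + 1 = 50
d²(P, site 3) = (-3−(-1))² + (-2−0)² = 4 + 4 = 8
P is equidistant from site 1 and site 3 (both at squared distance 8), and every other site is strictly farther — so P lies on the site 1–site 3 Voronoi edge.

site 1 and site 3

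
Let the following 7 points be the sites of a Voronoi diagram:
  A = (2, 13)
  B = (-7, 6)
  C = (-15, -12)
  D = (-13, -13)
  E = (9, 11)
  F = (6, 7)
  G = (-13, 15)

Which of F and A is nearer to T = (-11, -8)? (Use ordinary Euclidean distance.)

Compare squared distances:
|TF|² = (-11−6)² + (-8−7)² = 289 + 225 = 514
|TA|² = (-11−2)² + (-8−13)² = 169 + 441 = 610
514 < 610, so F is closer.

F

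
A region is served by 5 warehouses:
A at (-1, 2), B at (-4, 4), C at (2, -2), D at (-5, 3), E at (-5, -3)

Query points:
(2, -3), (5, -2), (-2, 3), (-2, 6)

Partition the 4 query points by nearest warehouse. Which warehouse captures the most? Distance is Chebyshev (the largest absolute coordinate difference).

C

(2, -3) — d to each: A:5, B:7, C:1, D:7, E:7 → nearest is C
(5, -2) — d to each: A:6, B:9, C:3, D:10, E:10 → nearest is C
(-2, 3) — d to each: A:1, B:2, C:5, D:3, E:6 → nearest is A
(-2, 6) — d to each: A:4, B:2, C:8, D:3, E:9 → nearest is B
Tally — A:1, B:1, C:2. C captures the most (2).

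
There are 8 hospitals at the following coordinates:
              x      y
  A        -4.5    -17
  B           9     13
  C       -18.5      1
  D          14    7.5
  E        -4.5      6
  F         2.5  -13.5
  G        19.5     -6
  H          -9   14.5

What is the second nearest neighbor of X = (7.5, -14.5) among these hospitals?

A

Squared Euclidean distances:
|XA|² = 144 + 6.25 = 150.25
|XB|² = 2.25 + 756.25 = 758.5
|XC|² = 676 + 240.25 = 916.25
|XD|² = 42.25 + 484 = 526.25
|XE|² = 144 + 420.25 = 564.25
|XF|² = 25 + 1 = 26
|XG|² = 144 + 72.25 = 216.25
|XH|² = 272.25 + 841 = 1113.25
Sorted ascending: F, A, G, … — the second-nearest is A.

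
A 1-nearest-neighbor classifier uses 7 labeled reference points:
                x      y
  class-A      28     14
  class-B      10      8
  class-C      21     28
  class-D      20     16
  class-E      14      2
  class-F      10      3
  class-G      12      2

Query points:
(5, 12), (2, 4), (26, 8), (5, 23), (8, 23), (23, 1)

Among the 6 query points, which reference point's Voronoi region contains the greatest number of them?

class-B

(5, 12) — d² to each: class-A:533, class-B:41, class-C:512, class-D:241, class-E:181, class-F:106, class-G:149 → nearest is class-B
(2, 4) — d² to each: class-A:776, class-B:80, class-C:937, class-D:468, class-E:148, class-F:65, class-G:104 → nearest is class-F
(26, 8) — d² to each: class-A:40, class-B:256, class-C:425, class-D:100, class-E:180, class-F:281, class-G:232 → nearest is class-A
(5, 23) — d² to each: class-A:610, class-B:250, class-C:281, class-D:274, class-E:522, class-F:425, class-G:490 → nearest is class-B
(8, 23) — d² to each: class-A:481, class-B:229, class-C:194, class-D:193, class-E:477, class-F:404, class-G:457 → nearest is class-D
(23, 1) — d² to each: class-A:194, class-B:218, class-C:733, class-D:234, class-E:82, class-F:173, class-G:122 → nearest is class-E
Tally — class-A:1, class-B:2, class-D:1, class-E:1, class-F:1. class-B captures the most (2).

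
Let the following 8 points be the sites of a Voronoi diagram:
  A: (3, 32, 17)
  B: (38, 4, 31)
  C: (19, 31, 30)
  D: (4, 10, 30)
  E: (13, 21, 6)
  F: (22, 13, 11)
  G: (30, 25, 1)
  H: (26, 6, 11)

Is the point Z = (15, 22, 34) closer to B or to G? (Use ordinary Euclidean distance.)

Compare squared distances:
|ZB|² = (15−38)² + (22−4)² + (34−31)² = 529 + 324 + 9 = 862
|ZG|² = (15−30)² + (22−25)² + (34−1)² = 225 + 9 + 1089 = 1323
862 < 1323, so B is closer.

B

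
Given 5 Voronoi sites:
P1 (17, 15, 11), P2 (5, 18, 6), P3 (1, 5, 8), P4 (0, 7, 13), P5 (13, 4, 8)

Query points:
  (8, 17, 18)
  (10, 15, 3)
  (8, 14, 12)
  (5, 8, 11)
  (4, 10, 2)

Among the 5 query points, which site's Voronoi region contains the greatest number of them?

(8, 17, 18) — d² to each: P1:134, P2:154, P3:293, P4:189, P5:294 → nearest is P1
(10, 15, 3) — d² to each: P1:113, P2:43, P3:206, P4:264, P5:155 → nearest is P2
(8, 14, 12) — d² to each: P1:83, P2:61, P3:146, P4:114, P5:141 → nearest is P2
(5, 8, 11) — d² to each: P1:193, P2:125, P3:34, P4:30, P5:89 → nearest is P4
(4, 10, 2) — d² to each: P1:275, P2:81, P3:70, P4:146, P5:153 → nearest is P3
Tally — P1:1, P2:2, P3:1, P4:1. P2 captures the most (2).

P2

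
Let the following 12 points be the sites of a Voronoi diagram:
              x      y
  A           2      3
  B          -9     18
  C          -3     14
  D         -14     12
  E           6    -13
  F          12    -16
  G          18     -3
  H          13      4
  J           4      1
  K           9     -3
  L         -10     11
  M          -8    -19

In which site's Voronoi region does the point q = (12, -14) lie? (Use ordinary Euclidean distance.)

Compare squared distances (the ordering matches that of the actual distances):
|qA|² = (12−2)² + (-14−3)² = 100 + 289 = 389
|qB|² = (12−(-9))² + (-14−18)² = 441 + 1024 = 1465
|qC|² = (12−(-3))² + (-14−14)² = 225 + 784 = 1009
|qD|² = (12−(-14))² + (-14−12)² = 676 + 676 = 1352
|qE|² = (12−6)² + (-14−(-13))² = 36 + 1 = 37
|qF|² = (12−12)² + (-14−(-16))² = 0 + 4 = 4
|qG|² = (12−18)² + (-14−(-3))² = 36 + 121 = 157
|qH|² = (12−13)² + (-14−4)² = 1 + 324 = 325
|qJ|² = (12−4)² + (-14−1)² = 64 + 225 = 289
|qK|² = (12−9)² + (-14−(-3))² = 9 + 121 = 130
|qL|² = (12−(-10))² + (-14−11)² = 484 + 625 = 1109
|qM|² = (12−(-8))² + (-14−(-19))² = 400 + 25 = 425
The smallest is to F, so q lies in the Voronoi region of F.

F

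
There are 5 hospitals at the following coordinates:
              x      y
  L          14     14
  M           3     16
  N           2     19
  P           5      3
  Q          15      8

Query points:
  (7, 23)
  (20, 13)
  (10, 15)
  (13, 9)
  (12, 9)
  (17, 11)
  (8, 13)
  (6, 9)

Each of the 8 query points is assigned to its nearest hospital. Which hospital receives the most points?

Q

(7, 23) — d² to each: L:130, M:65, N:41, P:404, Q:289 → nearest is N
(20, 13) — d² to each: L:37, M:298, N:360, P:325, Q:50 → nearest is L
(10, 15) — d² to each: L:17, M:50, N:80, P:169, Q:74 → nearest is L
(13, 9) — d² to each: L:26, M:149, N:221, P:100, Q:5 → nearest is Q
(12, 9) — d² to each: L:29, M:130, N:200, P:85, Q:10 → nearest is Q
(17, 11) — d² to each: L:18, M:221, N:289, P:208, Q:13 → nearest is Q
(8, 13) — d² to each: L:37, M:34, N:72, P:109, Q:74 → nearest is M
(6, 9) — d² to each: L:89, M:58, N:116, P:37, Q:82 → nearest is P
Tally — L:2, M:1, N:1, P:1, Q:3. Q captures the most (3).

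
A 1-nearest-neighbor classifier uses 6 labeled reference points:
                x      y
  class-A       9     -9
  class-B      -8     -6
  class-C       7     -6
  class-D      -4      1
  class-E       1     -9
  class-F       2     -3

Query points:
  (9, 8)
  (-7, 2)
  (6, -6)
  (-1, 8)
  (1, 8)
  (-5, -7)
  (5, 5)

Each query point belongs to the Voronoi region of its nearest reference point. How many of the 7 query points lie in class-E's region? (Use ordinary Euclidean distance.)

0

(9, 8) — d² to each: class-A:289, class-B:485, class-C:200, class-D:218, class-E:353, class-F:170 → nearest is class-F
(-7, 2) — d² to each: class-A:377, class-B:65, class-C:260, class-D:10, class-E:185, class-F:106 → nearest is class-D
(6, -6) — d² to each: class-A:18, class-B:196, class-C:1, class-D:149, class-E:34, class-F:25 → nearest is class-C
(-1, 8) — d² to each: class-A:389, class-B:245, class-C:260, class-D:58, class-E:293, class-F:130 → nearest is class-D
(1, 8) — d² to each: class-A:353, class-B:277, class-C:232, class-D:74, class-E:289, class-F:122 → nearest is class-D
(-5, -7) — d² to each: class-A:200, class-B:10, class-C:145, class-D:65, class-E:40, class-F:65 → nearest is class-B
(5, 5) — d² to each: class-A:212, class-B:290, class-C:125, class-D:97, class-E:212, class-F:73 → nearest is class-F
0 of the 7 points have class-E as nearest.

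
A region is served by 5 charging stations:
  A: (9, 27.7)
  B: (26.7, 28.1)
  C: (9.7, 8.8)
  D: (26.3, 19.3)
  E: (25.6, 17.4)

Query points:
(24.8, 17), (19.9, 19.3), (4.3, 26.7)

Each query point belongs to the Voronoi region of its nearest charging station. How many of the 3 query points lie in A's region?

1

(24.8, 17) — d² to each: A:364.13, B:126.82, C:295.25, D:7.54, E:0.8 → nearest is E
(19.9, 19.3) — d² to each: A:189.37, B:123.68, C:214.29, D:40.96, E:36.1 → nearest is E
(4.3, 26.7) — d² to each: A:23.09, B:503.72, C:349.57, D:538.76, E:540.18 → nearest is A
1 of the 3 points has A as nearest.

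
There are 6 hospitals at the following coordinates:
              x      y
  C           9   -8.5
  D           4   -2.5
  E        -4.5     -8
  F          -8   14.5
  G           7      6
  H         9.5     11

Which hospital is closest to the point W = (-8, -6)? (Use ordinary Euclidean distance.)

Compare squared distances (the ordering matches that of the actual distances):
|WC|² = (-8−9)² + (-6−(-8.5))² = 289 + 6.25 = 295.25
|WD|² = (-8−4)² + (-6−(-2.5))² = 144 + 12.25 = 156.25
|WE|² = (-8−(-4.5))² + (-6−(-8))² = 12.25 + 4 = 16.25
|WF|² = (-8−(-8))² + (-6−14.5)² = 0 + 420.25 = 420.25
|WG|² = (-8−7)² + (-6−6)² = 225 + 144 = 369
|WH|² = (-8−9.5)² + (-6−11)² = 306.25 + 289 = 595.25
E is nearest.

E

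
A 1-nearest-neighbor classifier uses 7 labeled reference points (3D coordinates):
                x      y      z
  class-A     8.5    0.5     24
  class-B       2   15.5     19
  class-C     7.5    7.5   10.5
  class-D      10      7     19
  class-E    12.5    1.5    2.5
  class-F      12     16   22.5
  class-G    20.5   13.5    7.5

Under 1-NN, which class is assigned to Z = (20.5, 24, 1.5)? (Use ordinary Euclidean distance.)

class-G

Since √ is increasing, it suffices to compare squared distances:
d²(Z, class-A) = 144 + 552.25 + 506.25 = 1202.5
d²(Z, class-B) = 342.25 + 72.25 + 306.25 = 720.75
d²(Z, class-C) = 169 + 272.25 + 81 = 522.25
d²(Z, class-D) = 110.25 + 289 + 306.25 = 705.5
d²(Z, class-E) = 64 + 506.25 + 1 = 571.25
d²(Z, class-F) = 72.25 + 64 + 441 = 577.25
d²(Z, class-G) = 0 + 110.25 + 36 = 146.25
The smallest is to class-G, so Z lies in the Voronoi region of class-G.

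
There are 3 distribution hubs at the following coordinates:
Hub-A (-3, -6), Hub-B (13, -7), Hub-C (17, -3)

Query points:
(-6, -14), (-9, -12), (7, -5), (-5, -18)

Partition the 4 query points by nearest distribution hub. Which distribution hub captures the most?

(-6, -14) — d² to each: Hub-A:73, Hub-B:410, Hub-C:650 → nearest is Hub-A
(-9, -12) — d² to each: Hub-A:72, Hub-B:509, Hub-C:757 → nearest is Hub-A
(7, -5) — d² to each: Hub-A:101, Hub-B:40, Hub-C:104 → nearest is Hub-B
(-5, -18) — d² to each: Hub-A:148, Hub-B:445, Hub-C:709 → nearest is Hub-A
Tally — Hub-A:3, Hub-B:1. Hub-A captures the most (3).

Hub-A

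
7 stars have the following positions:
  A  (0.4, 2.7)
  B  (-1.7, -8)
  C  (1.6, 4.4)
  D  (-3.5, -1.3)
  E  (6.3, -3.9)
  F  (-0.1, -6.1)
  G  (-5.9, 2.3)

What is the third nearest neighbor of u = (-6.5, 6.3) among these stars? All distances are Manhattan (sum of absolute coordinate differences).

d(u,A) = 6.9 + 3.6 = 10.5
d(u,B) = 4.8 + 14.3 = 19.1
d(u,C) = 8.1 + 1.9 = 10
d(u,D) = 3 + 7.6 = 10.6
d(u,E) = 12.8 + 10.2 = 23
d(u,F) = 6.4 + 12.4 = 18.8
d(u,G) = 0.6 + 4 = 4.6
Sorted ascending: G, C, A, D, … — the third-nearest is A.

A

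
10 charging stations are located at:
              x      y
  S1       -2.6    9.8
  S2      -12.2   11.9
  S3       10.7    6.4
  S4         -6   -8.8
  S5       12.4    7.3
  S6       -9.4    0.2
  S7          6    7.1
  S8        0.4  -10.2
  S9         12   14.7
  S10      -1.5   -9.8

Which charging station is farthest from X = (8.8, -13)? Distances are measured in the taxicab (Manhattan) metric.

d(X,S1) = |8.8−(-2.6)| + |-13−9.8| = 11.4 + 22.8 = 34.2
d(X,S2) = |8.8−(-12.2)| + |-13−11.9| = 21 + 24.9 = 45.9
d(X,S3) = |8.8−10.7| + |-13−6.4| = 1.9 + 19.4 = 21.3
d(X,S4) = |8.8−(-6)| + |-13−(-8.8)| = 14.8 + 4.2 = 19
d(X,S5) = |8.8−12.4| + |-13−7.3| = 3.6 + 20.3 = 23.9
d(X,S6) = |8.8−(-9.4)| + |-13−0.2| = 18.2 + 13.2 = 31.4
d(X,S7) = |8.8−6| + |-13−7.1| = 2.8 + 20.1 = 22.9
d(X,S8) = |8.8−0.4| + |-13−(-10.2)| = 8.4 + 2.8 = 11.2
d(X,S9) = |8.8−12| + |-13−14.7| = 3.2 + 27.7 = 30.9
d(X, S10) = |8.8−(-1.5)| + |-13−(-9.8)| = 10.3 + 3.2 = 13.5
The largest is to S2.

S2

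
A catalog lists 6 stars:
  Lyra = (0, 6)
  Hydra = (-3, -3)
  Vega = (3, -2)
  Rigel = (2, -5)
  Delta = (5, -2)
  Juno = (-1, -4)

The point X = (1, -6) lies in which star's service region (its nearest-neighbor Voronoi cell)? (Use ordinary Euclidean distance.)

Rigel

Compare squared distances (the ordering matches that of the actual distances):
d²(X, Lyra) = (1−0)² + (-6−6)² = 1 + 144 = 145
d²(X, Hydra) = (1−(-3))² + (-6−(-3))² = 16 + 9 = 25
d²(X, Vega) = (1−3)² + (-6−(-2))² = 4 + 16 = 20
d²(X, Rigel) = (1−2)² + (-6−(-5))² = 1 + 1 = 2
d²(X, Delta) = (1−5)² + (-6−(-2))² = 16 + 16 = 32
d²(X, Juno) = (1−(-1))² + (-6−(-4))² = 4 + 4 = 8
Minimum is at Rigel.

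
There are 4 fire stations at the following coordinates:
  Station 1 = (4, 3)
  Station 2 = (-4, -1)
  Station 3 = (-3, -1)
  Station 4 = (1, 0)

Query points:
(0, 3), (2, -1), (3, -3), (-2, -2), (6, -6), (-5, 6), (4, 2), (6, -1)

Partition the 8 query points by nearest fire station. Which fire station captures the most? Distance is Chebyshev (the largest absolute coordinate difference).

(0, 3) — d to each: Station 1:4, Station 2:4, Station 3:4, Station 4:3 → nearest is Station 4
(2, -1) — d to each: Station 1:4, Station 2:6, Station 3:5, Station 4:1 → nearest is Station 4
(3, -3) — d to each: Station 1:6, Station 2:7, Station 3:6, Station 4:3 → nearest is Station 4
(-2, -2) — d to each: Station 1:6, Station 2:2, Station 3:1, Station 4:3 → nearest is Station 3
(6, -6) — d to each: Station 1:9, Station 2:10, Station 3:9, Station 4:6 → nearest is Station 4
(-5, 6) — d to each: Station 1:9, Station 2:7, Station 3:7, Station 4:6 → nearest is Station 4
(4, 2) — d to each: Station 1:1, Station 2:8, Station 3:7, Station 4:3 → nearest is Station 1
(6, -1) — d to each: Station 1:4, Station 2:10, Station 3:9, Station 4:5 → nearest is Station 1
Tally — Station 1:2, Station 3:1, Station 4:5. Station 4 captures the most (5).

Station 4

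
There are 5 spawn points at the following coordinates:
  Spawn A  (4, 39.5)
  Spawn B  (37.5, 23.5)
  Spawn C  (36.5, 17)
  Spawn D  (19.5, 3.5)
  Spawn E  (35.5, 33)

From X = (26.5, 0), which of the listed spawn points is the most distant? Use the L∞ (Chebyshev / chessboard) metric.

d(X, Spawn A) = max(22.5, 39.5) = 39.5
d(X, Spawn B) = max(11, 23.5) = 23.5
d(X, Spawn C) = max(10, 17) = 17
d(X, Spawn D) = max(7, 3.5) = 7
d(X, Spawn E) = max(9, 33) = 33
The largest is to Spawn A.

Spawn A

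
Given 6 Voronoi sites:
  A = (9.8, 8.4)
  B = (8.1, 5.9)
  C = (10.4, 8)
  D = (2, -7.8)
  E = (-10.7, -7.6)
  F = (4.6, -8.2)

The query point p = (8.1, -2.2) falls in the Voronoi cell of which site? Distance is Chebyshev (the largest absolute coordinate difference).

F

d(p,A) = max(1.7, 10.6) = 10.6
d(p,B) = max(0, 8.1) = 8.1
d(p,C) = max(2.3, 10.2) = 10.2
d(p,D) = max(6.1, 5.6) = 6.1
d(p,E) = max(18.8, 5.4) = 18.8
d(p,F) = max(3.5, 6) = 6
F is nearest.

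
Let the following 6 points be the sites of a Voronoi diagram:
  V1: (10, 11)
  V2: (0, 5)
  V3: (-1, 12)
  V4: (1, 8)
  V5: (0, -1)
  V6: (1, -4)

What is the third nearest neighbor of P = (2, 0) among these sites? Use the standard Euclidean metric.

Squared Euclidean distances:
|PV1|² = (2−10)² + (0−11)² = 64 + 121 = 185
|PV2|² = (2−0)² + (0−5)² = 4 + 25 = 29
|PV3|² = (2−(-1))² + (0−12)² = 9 + 144 = 153
|PV4|² = (2−1)² + (0−8)² = 1 + 64 = 65
|PV5|² = (2−0)² + (0−(-1))² = 4 + 1 = 5
|PV6|² = (2−1)² + (0−(-4))² = 1 + 16 = 17
Sorted ascending: V5, V6, V2, V4, … — the third-nearest is V2.

V2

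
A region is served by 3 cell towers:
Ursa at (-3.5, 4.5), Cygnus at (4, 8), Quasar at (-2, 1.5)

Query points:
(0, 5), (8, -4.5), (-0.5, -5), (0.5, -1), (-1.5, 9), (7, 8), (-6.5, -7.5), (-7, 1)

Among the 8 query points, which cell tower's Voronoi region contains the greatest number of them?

(0, 5) — d² to each: Ursa:12.5, Cygnus:25, Quasar:16.25 → nearest is Ursa
(8, -4.5) — d² to each: Ursa:213.25, Cygnus:172.25, Quasar:136 → nearest is Quasar
(-0.5, -5) — d² to each: Ursa:99.25, Cygnus:189.25, Quasar:44.5 → nearest is Quasar
(0.5, -1) — d² to each: Ursa:46.25, Cygnus:93.25, Quasar:12.5 → nearest is Quasar
(-1.5, 9) — d² to each: Ursa:24.25, Cygnus:31.25, Quasar:56.5 → nearest is Ursa
(7, 8) — d² to each: Ursa:122.5, Cygnus:9, Quasar:123.25 → nearest is Cygnus
(-6.5, -7.5) — d² to each: Ursa:153, Cygnus:350.5, Quasar:101.25 → nearest is Quasar
(-7, 1) — d² to each: Ursa:24.5, Cygnus:170, Quasar:25.25 → nearest is Ursa
Tally — Ursa:3, Cygnus:1, Quasar:4. Quasar captures the most (4).

Quasar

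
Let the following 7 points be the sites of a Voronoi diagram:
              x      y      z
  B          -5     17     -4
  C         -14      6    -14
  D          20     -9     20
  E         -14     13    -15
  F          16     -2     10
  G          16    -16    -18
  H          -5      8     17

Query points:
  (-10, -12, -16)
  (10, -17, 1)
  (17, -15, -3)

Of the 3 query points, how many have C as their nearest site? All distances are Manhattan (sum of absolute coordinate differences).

1

(-10, -12, -16) — d to each: B:46, C:24, D:69, E:30, F:62, G:32, H:58 → nearest is C
(10, -17, 1) — d to each: B:54, C:62, D:37, E:70, F:30, G:26, H:56 → nearest is G
(17, -15, -3) — d to each: B:55, C:63, D:32, E:71, F:27, G:17, H:65 → nearest is G
1 of the 3 points has C as nearest.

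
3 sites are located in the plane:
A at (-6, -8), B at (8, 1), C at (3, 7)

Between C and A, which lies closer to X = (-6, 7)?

Compare squared distances:
|XC|² = (-6−3)² + (7−7)² = 81 + 0 = 81
|XA|² = (-6−(-6))² + (7−(-8))² = 0 + 225 = 225
81 < 225, so C is closer.

C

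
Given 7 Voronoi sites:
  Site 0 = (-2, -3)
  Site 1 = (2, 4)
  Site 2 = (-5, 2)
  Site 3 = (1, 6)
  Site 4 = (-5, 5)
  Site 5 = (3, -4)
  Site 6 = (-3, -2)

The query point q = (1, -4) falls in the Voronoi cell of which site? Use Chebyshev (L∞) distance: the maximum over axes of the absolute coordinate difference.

d(q, Site 0) = max(3, 1) = 3
d(q, Site 1) = max(1, 8) = 8
d(q, Site 2) = max(6, 6) = 6
d(q, Site 3) = max(0, 10) = 10
d(q, Site 4) = max(6, 9) = 9
d(q, Site 5) = max(2, 0) = 2
d(q, Site 6) = max(4, 2) = 4
Site 5 is nearest.

Site 5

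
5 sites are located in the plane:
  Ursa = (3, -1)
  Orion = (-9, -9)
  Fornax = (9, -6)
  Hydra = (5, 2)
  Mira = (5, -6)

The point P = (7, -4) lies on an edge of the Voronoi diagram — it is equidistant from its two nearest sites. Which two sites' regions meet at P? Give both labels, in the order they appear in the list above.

Fornax and Mira

Squared distances from P to each site:
d²(P, Ursa) = (7−3)² + (-4−(-1))² = 16 + 9 = 25
d²(P, Orion) = (7−(-9))² + (-4−(-9))² = 256 + 25 = 281
d²(P, Fornax) = (7−9)² + (-4−(-6))² = 4 + 4 = 8
d²(P, Hydra) = (7−5)² + (-4−2)² = 4 + 36 = 40
d²(P, Mira) = (7−5)² + (-4−(-6))² = 4 + 4 = 8
P is equidistant from Fornax and Mira (both at squared distance 8), and every other site is strictly farther — so P lies on the Fornax–Mira Voronoi edge.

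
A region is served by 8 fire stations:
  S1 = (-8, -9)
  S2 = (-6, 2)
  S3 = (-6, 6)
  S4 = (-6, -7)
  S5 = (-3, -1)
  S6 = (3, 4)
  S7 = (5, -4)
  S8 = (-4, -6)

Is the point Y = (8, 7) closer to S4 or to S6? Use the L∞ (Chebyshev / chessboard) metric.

S6

d(Y,S4) = max(14, 14) = 14
d(Y,S6) = max(5, 3) = 5
14 > 5, so S6 is closer.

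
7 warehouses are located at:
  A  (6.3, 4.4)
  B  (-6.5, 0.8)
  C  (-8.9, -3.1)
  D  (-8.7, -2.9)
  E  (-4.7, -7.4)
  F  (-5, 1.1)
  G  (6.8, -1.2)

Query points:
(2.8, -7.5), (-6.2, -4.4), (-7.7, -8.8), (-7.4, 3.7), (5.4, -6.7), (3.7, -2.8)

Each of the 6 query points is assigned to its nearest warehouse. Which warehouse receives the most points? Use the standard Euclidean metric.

(2.8, -7.5) — d² to each: A:153.86, B:155.38, C:156.25, D:153.41, E:56.26, F:134.8, G:55.69 → nearest is G
(-6.2, -4.4) — d² to each: A:233.69, B:27.13, C:8.98, D:8.5, E:11.25, F:31.69, G:179.24 → nearest is D
(-7.7, -8.8) — d² to each: A:370.24, B:93.6, C:33.93, D:35.81, E:10.96, F:105.3, G:268.01 → nearest is E
(-7.4, 3.7) — d² to each: A:188.18, B:9.22, C:48.49, D:45.25, E:130.5, F:12.52, G:225.65 → nearest is B
(5.4, -6.7) — d² to each: A:124.02, B:197.86, C:217.45, D:213.25, E:102.5, F:169, G:32.21 → nearest is G
(3.7, -2.8) — d² to each: A:58.6, B:117, C:158.85, D:153.77, E:91.72, F:90.9, G:12.17 → nearest is G
Tally — B:1, D:1, E:1, G:3. G captures the most (3).

G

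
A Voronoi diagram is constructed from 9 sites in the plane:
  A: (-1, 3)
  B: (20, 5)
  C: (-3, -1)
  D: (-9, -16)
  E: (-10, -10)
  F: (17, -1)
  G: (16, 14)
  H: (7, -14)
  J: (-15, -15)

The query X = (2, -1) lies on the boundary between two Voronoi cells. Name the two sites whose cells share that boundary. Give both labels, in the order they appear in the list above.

Squared distances from X to each site:
|XA|² = (2−(-1))² + (-1−3)² = 9 + 16 = 25
|XB|² = (2−20)² + (-1−5)² = 324 + 36 = 360
|XC|² = (2−(-3))² + (-1−(-1))² = 25 + 0 = 25
|XD|² = (2−(-9))² + (-1−(-16))² = 121 + 225 = 346
|XE|² = (2−(-10))² + (-1−(-10))² = 144 + 81 = 225
|XF|² = (2−17)² + (-1−(-1))² = 225 + 0 = 225
|XG|² = (2−16)² + (-1−14)² = 196 + 225 = 421
|XH|² = (2−7)² + (-1−(-14))² = 25 + 169 = 194
|XJ|² = (2−(-15))² + (-1−(-15))² = 289 + 196 = 485
X is equidistant from A and C (both at squared distance 25), and every other site is strictly farther — so X lies on the A–C Voronoi edge.

A and C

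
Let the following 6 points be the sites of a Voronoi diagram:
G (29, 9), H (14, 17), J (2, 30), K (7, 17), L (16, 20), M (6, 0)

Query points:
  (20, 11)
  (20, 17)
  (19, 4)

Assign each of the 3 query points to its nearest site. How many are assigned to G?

1

(20, 11) — d² to each: G:85, H:72, J:685, K:205, L:97, M:317 → nearest is H
(20, 17) — d² to each: G:145, H:36, J:493, K:169, L:25, M:485 → nearest is L
(19, 4) — d² to each: G:125, H:194, J:965, K:313, L:265, M:185 → nearest is G
1 of the 3 points has G as nearest.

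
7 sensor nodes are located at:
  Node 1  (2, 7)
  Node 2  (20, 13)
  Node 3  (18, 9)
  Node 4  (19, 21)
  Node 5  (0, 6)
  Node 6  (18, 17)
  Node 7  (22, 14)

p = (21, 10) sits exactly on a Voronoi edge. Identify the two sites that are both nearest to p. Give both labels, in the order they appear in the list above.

Node 2 and Node 3

Squared distances from p to each site:
d²(p, Node 1) = (21−2)² + (10−7)² = 361 + 9 = 370
d²(p, Node 2) = (21−20)² + (10−13)² = 1 + 9 = 10
d²(p, Node 3) = (21−18)² + (10−9)² = 9 + 1 = 10
d²(p, Node 4) = (21−19)² + (10−21)² = 4 + 121 = 125
d²(p, Node 5) = (21−0)² + (10−6)² = 441 + 16 = 457
d²(p, Node 6) = (21−18)² + (10−17)² = 9 + 49 = 58
d²(p, Node 7) = (21−22)² + (10−14)² = 1 + 16 = 17
p is equidistant from Node 2 and Node 3 (both at squared distance 10), and every other site is strictly farther — so p lies on the Node 2–Node 3 Voronoi edge.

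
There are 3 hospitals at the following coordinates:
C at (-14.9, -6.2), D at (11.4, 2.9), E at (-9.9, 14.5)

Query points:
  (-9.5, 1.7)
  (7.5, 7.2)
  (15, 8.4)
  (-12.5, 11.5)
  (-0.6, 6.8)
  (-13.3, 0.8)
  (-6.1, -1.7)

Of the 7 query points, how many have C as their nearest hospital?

3

(-9.5, 1.7) — d² to each: C:91.57, D:438.25, E:164 → nearest is C
(7.5, 7.2) — d² to each: C:681.32, D:33.7, E:356.05 → nearest is D
(15, 8.4) — d² to each: C:1107.17, D:43.21, E:657.22 → nearest is D
(-12.5, 11.5) — d² to each: C:319.05, D:645.17, E:15.76 → nearest is E
(-0.6, 6.8) — d² to each: C:373.49, D:159.21, E:145.78 → nearest is E
(-13.3, 0.8) — d² to each: C:51.56, D:614.5, E:199.25 → nearest is C
(-6.1, -1.7) — d² to each: C:97.69, D:327.41, E:276.88 → nearest is C
3 of the 7 points have C as nearest.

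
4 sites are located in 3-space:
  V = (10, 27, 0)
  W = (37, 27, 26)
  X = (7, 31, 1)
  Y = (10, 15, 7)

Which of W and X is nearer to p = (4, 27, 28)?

X

Compare squared distances:
|pW|² = (4−37)² + (27−27)² + (28−26)² = 1089 + 0 + 4 = 1093
|pX|² = (4−7)² + (27−31)² + (28−1)² = 9 + 16 + 729 = 754
1093 > 754, so X is closer.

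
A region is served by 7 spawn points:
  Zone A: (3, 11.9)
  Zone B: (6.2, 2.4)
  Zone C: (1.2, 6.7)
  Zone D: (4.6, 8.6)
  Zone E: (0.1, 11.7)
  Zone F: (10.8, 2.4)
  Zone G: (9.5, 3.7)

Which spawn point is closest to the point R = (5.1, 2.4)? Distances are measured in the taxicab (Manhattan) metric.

Zone B

d(R, Zone A) = |5.1−3| + |2.4−11.9| = 2.1 + 9.5 = 11.6
d(R, Zone B) = |5.1−6.2| + |2.4−2.4| = 1.1 + 0 = 1.1
d(R, Zone C) = |5.1−1.2| + |2.4−6.7| = 3.9 + 4.3 = 8.2
d(R, Zone D) = |5.1−4.6| + |2.4−8.6| = 0.5 + 6.2 = 6.7
d(R, Zone E) = |5.1−0.1| + |2.4−11.7| = 5 + 9.3 = 14.3
d(R, Zone F) = |5.1−10.8| + |2.4−2.4| = 5.7 + 0 = 5.7
d(R, Zone G) = |5.1−9.5| + |2.4−3.7| = 4.4 + 1.3 = 5.7
The smallest is to Zone B, so R lies in the Voronoi region of Zone B.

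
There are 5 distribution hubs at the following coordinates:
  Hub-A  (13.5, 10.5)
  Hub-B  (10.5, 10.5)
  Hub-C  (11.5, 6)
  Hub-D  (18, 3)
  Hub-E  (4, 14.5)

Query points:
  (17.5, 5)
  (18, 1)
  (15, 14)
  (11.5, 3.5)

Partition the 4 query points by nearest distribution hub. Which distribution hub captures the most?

(17.5, 5) — d² to each: Hub-A:46.25, Hub-B:79.25, Hub-C:37, Hub-D:4.25, Hub-E:272.5 → nearest is Hub-D
(18, 1) — d² to each: Hub-A:110.5, Hub-B:146.5, Hub-C:67.25, Hub-D:4, Hub-E:378.25 → nearest is Hub-D
(15, 14) — d² to each: Hub-A:14.5, Hub-B:32.5, Hub-C:76.25, Hub-D:130, Hub-E:121.25 → nearest is Hub-A
(11.5, 3.5) — d² to each: Hub-A:53, Hub-B:50, Hub-C:6.25, Hub-D:42.5, Hub-E:177.25 → nearest is Hub-C
Tally — Hub-A:1, Hub-C:1, Hub-D:2. Hub-D captures the most (2).

Hub-D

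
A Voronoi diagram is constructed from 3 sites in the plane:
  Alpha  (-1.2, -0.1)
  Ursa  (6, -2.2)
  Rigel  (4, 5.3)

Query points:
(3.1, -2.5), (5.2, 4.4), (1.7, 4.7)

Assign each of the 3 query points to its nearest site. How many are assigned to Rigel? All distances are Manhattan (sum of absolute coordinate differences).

2

(3.1, -2.5) — d to each: Alpha:6.7, Ursa:3.2, Rigel:8.7 → nearest is Ursa
(5.2, 4.4) — d to each: Alpha:10.9, Ursa:7.4, Rigel:2.1 → nearest is Rigel
(1.7, 4.7) — d to each: Alpha:7.7, Ursa:11.2, Rigel:2.9 → nearest is Rigel
2 of the 3 points have Rigel as nearest.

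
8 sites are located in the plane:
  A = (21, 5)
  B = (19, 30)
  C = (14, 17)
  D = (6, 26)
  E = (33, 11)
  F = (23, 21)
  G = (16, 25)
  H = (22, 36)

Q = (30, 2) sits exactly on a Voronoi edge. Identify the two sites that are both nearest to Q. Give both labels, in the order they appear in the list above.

Squared distances from Q to each site:
|QA|² = (30−21)² + (2−5)² = 81 + 9 = 90
|QB|² = (30−19)² + (2−30)² = 121 + 784 = 905
|QC|² = (30−14)² + (2−17)² = 256 + 225 = 481
|QD|² = (30−6)² + (2−26)² = 576 + 576 = 1152
|QE|² = (30−33)² + (2−11)² = 9 + 81 = 90
|QF|² = (30−23)² + (2−21)² = 49 + 361 = 410
|QG|² = (30−16)² + (2−25)² = 196 + 529 = 725
|QH|² = (30−22)² + (2−36)² = 64 + 1156 = 1220
Q is equidistant from A and E (both at squared distance 90), and every other site is strictly farther — so Q lies on the A–E Voronoi edge.

A and E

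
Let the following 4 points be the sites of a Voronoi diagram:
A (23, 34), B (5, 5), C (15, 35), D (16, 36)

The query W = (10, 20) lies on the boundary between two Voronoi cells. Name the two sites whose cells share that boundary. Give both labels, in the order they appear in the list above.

B and C

Squared distances from W to each site:
|WA|² = (10−23)² + (20−34)² = 169 + 196 = 365
|WB|² = (10−5)² + (20−5)² = 25 + 225 = 250
|WC|² = (10−15)² + (20−35)² = 25 + 225 = 250
|WD|² = (10−16)² + (20−36)² = 36 + 256 = 292
W is equidistant from B and C (both at squared distance 250), and every other site is strictly farther — so W lies on the B–C Voronoi edge.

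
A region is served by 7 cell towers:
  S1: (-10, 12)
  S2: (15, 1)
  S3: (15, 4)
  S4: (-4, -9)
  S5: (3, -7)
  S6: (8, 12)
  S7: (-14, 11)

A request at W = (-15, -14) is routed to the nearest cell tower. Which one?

S4

Since √ is increasing, it suffices to compare squared distances:
|WS1|² = (-15−(-10))² + (-14−12)² = 25 + 676 = 701
|WS2|² = (-15−15)² + (-14−1)² = 900 + 225 = 1125
|WS3|² = (-15−15)² + (-14−4)² = 900 + 324 = 1224
|WS4|² = (-15−(-4))² + (-14−(-9))² = 121 + 25 = 146
|WS5|² = (-15−3)² + (-14−(-7))² = 324 + 49 = 373
|WS6|² = (-15−8)² + (-14−12)² = 529 + 676 = 1205
|WS7|² = (-15−(-14))² + (-14−11)² = 1 + 625 = 626
The smallest is to S4, so W lies in the Voronoi region of S4.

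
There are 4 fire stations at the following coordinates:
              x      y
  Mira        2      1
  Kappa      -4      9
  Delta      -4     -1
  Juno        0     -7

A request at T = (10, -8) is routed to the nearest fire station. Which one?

Squared Euclidean distances:
d²(T, Mira) = (10−2)² + (-8−1)² = 64 + 81 = 145
d²(T, Kappa) = (10−(-4))² + (-8−9)² = 196 + 289 = 485
d²(T, Delta) = (10−(-4))² + (-8−(-1))² = 196 + 49 = 245
d²(T, Juno) = (10−0)² + (-8−(-7))² = 100 + 1 = 101
Juno is nearest.

Juno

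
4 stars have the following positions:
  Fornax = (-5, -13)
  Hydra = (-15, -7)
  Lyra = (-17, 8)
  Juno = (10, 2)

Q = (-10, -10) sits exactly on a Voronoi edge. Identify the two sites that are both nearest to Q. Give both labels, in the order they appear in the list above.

Fornax and Hydra

Squared distances from Q to each site:
d²(Q, Fornax) = (-10−(-5))² + (-10−(-13))² = 25 + 9 = 34
d²(Q, Hydra) = (-10−(-15))² + (-10−(-7))² = 25 + 9 = 34
d²(Q, Lyra) = (-10−(-17))² + (-10−8)² = 49 + 324 = 373
d²(Q, Juno) = (-10−10)² + (-10−2)² = 400 + 144 = 544
Q is equidistant from Fornax and Hydra (both at squared distance 34), and every other site is strictly farther — so Q lies on the Fornax–Hydra Voronoi edge.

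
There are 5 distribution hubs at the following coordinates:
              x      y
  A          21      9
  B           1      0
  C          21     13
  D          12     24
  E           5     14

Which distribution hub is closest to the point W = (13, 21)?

Since √ is increasing, it suffices to compare squared distances:
|WA|² = (13−21)² + (21−9)² = 64 + 144 = 208
|WB|² = (13−1)² + (21−0)² = 144 + 441 = 585
|WC|² = (13−21)² + (21−13)² = 64 + 64 = 128
|WD|² = (13−12)² + (21−24)² = 1 + 9 = 10
|WE|² = (13−5)² + (21−14)² = 64 + 49 = 113
The smallest is to D, so W lies in the Voronoi region of D.

D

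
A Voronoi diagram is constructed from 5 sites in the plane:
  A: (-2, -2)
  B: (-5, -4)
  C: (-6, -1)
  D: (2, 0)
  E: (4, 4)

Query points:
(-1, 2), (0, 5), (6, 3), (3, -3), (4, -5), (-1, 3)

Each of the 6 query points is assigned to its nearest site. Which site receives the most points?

(-1, 2) — d² to each: A:17, B:52, C:34, D:13, E:29 → nearest is D
(0, 5) — d² to each: A:53, B:106, C:72, D:29, E:17 → nearest is E
(6, 3) — d² to each: A:89, B:170, C:160, D:25, E:5 → nearest is E
(3, -3) — d² to each: A:26, B:65, C:85, D:10, E:50 → nearest is D
(4, -5) — d² to each: A:45, B:82, C:116, D:29, E:81 → nearest is D
(-1, 3) — d² to each: A:26, B:65, C:41, D:18, E:26 → nearest is D
Tally — D:4, E:2. D captures the most (4).

D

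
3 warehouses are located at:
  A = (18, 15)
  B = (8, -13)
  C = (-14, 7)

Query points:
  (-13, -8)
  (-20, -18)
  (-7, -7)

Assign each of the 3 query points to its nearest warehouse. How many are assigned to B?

(-13, -8) — d² to each: A:1490, B:466, C:226 → nearest is C
(-20, -18) — d² to each: A:2533, B:809, C:661 → nearest is C
(-7, -7) — d² to each: A:1109, B:261, C:245 → nearest is C
0 of the 3 points have B as nearest.

0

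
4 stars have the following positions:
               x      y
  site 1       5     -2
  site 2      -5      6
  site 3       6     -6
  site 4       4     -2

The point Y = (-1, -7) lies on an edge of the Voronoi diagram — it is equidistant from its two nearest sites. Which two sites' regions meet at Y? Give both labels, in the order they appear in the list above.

site 3 and site 4

Squared distances from Y to each site:
d²(Y, site 1) = (-1−5)² + (-7−(-2))² = 36 + 25 = 61
d²(Y, site 2) = (-1−(-5))² + (-7−6)² = 16 + 169 = 185
d²(Y, site 3) = (-1−6)² + (-7−(-6))² = 49 + 1 = 50
d²(Y, site 4) = (-1−4)² + (-7−(-2))² = 25 + 25 = 50
Y is equidistant from site 3 and site 4 (both at squared distance 50), and every other site is strictly farther — so Y lies on the site 3–site 4 Voronoi edge.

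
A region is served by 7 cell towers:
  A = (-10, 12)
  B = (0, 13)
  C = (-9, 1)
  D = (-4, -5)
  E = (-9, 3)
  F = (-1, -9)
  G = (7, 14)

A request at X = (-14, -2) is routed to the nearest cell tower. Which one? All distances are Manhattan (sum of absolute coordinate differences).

d(X,A) = |-14−(-10)| + |-2−12| = 4 + 14 = 18
d(X,B) = |-14−0| + |-2−13| = 14 + 15 = 29
d(X,C) = |-14−(-9)| + |-2−1| = 5 + 3 = 8
d(X,D) = |-14−(-4)| + |-2−(-5)| = 10 + 3 = 13
d(X,E) = |-14−(-9)| + |-2−3| = 5 + 5 = 10
d(X,F) = |-14−(-1)| + |-2−(-9)| = 13 + 7 = 20
d(X,G) = |-14−7| + |-2−14| = 21 + 16 = 37
C is nearest.

C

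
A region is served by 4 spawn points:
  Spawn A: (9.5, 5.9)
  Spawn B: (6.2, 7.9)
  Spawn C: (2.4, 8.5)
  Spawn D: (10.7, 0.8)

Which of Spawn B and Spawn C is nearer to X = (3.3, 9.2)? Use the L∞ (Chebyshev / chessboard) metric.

Spawn C

d(X, Spawn B) = max(2.9, 1.3) = 2.9
d(X, Spawn C) = max(0.9, 0.7) = 0.9
2.9 > 0.9, so Spawn C is closer.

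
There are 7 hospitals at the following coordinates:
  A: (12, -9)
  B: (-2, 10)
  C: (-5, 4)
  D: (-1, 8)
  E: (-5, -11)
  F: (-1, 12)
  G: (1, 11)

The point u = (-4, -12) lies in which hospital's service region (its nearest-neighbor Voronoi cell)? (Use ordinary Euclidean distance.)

E

Squared Euclidean distances:
|uA|² = (-4−12)² + (-12−(-9))² = 256 + 9 = 265
|uB|² = (-4−(-2))² + (-12−10)² = 4 + 484 = 488
|uC|² = (-4−(-5))² + (-12−4)² = 1 + 256 = 257
|uD|² = (-4−(-1))² + (-12−8)² = 9 + 400 = 409
|uE|² = (-4−(-5))² + (-12−(-11))² = 1 + 1 = 2
|uF|² = (-4−(-1))² + (-12−12)² = 9 + 576 = 585
|uG|² = (-4−1)² + (-12−11)² = 25 + 529 = 554
Minimum is at E.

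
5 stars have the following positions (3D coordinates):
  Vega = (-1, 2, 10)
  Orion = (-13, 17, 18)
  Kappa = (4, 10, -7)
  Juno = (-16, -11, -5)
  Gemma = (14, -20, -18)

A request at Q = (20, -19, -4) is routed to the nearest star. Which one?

Squared Euclidean distances:
d²(Q, Vega) = 441 + 441 + 196 = 1078
d²(Q, Orion) = 1089 + 1296 + 484 = 2869
d²(Q, Kappa) = 256 + 841 + 9 = 1106
d²(Q, Juno) = 1296 + 64 + 1 = 1361
d²(Q, Gemma) = 36 + 1 + 196 = 233
The smallest is to Gemma, so Q lies in the Voronoi region of Gemma.

Gemma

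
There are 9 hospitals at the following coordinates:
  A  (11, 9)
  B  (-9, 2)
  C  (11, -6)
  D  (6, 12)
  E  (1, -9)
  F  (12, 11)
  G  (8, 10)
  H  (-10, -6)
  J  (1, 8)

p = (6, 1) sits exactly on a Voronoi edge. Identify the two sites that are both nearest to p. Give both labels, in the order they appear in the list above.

Squared distances from p to each site:
|pA|² = (6−11)² + (1−9)² = 25 + 64 = 89
|pB|² = (6−(-9))² + (1−2)² = 225 + 1 = 226
|pC|² = (6−11)² + (1−(-6))² = 25 + 49 = 74
|pD|² = (6−6)² + (1−12)² = 0 + 121 = 121
|pE|² = (6−1)² + (1−(-9))² = 25 + 100 = 125
|pF|² = (6−12)² + (1−11)² = 36 + 100 = 136
|pG|² = (6−8)² + (1−10)² = 4 + 81 = 85
|pH|² = (6−(-10))² + (1−(-6))² = 256 + 49 = 305
|pJ|² = (6−1)² + (1−8)² = 25 + 49 = 74
p is equidistant from C and J (both at squared distance 74), and every other site is strictly farther — so p lies on the C–J Voronoi edge.

C and J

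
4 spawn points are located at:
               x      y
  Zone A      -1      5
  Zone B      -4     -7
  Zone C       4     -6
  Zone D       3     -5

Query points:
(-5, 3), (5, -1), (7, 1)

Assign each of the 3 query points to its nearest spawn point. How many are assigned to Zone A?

1

(-5, 3) — d² to each: Zone A:20, Zone B:101, Zone C:162, Zone D:128 → nearest is Zone A
(5, -1) — d² to each: Zone A:72, Zone B:117, Zone C:26, Zone D:20 → nearest is Zone D
(7, 1) — d² to each: Zone A:80, Zone B:185, Zone C:58, Zone D:52 → nearest is Zone D
1 of the 3 points has Zone A as nearest.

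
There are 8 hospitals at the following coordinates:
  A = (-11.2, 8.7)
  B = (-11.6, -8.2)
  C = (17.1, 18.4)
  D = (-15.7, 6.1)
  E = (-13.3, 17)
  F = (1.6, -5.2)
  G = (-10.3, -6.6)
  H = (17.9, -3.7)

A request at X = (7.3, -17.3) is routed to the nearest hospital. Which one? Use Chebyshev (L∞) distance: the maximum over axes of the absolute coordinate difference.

d(X,A) = max(18.5, 26) = 26
d(X,B) = max(18.9, 9.1) = 18.9
d(X,C) = max(9.8, 35.7) = 35.7
d(X,D) = max(23, 23.4) = 23.4
d(X,E) = max(20.6, 34.3) = 34.3
d(X,F) = max(5.7, 12.1) = 12.1
d(X,G) = max(17.6, 10.7) = 17.6
d(X,H) = max(10.6, 13.6) = 13.6
Minimum is at F.

F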